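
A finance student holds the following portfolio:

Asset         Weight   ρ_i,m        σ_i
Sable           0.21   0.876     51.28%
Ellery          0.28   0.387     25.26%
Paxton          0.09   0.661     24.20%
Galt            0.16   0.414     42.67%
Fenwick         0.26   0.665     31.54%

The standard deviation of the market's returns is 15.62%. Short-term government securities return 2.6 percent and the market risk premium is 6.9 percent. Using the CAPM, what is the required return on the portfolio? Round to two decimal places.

12.27%

β_Sable = 0.876 × 51.28% / 15.62% = 2.8759
β_Ellery = 0.387 × 25.26% / 15.62% = 0.6258
β_Paxton = 0.661 × 24.20% / 15.62% = 1.0241
β_Galt = 0.414 × 42.67% / 15.62% = 1.1309
β_Fenwick = 0.665 × 31.54% / 15.62% = 1.3428
β_P = Σ w_i β_i = 0.21×2.8759 + 0.28×0.6258 + 0.09×1.0241 + 0.16×1.1309 + 0.26×1.3428 = 1.4014
E(R_P) = R_f + β_P × MRP = 2.6% + 1.4014 × 6.9% = 12.27%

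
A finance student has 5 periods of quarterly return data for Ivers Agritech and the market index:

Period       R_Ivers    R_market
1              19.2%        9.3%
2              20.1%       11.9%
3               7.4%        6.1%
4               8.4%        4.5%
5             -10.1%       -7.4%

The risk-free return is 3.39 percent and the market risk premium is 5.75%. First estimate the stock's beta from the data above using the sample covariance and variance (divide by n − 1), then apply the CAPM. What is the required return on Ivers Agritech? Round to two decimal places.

12.64%

Mean R_i = (19.2 + 20.1 + 7.4 + 8.4 − 10.1) / 5 = 9.0000%
Mean R_m = (9.3 + 11.9 + 6.1 + 4.5 − 7.4) / 5 = 4.8800%
Σ(R_i − R̄_i)(R_m − R̄_m) = 355.8300  ⇒  Cov = 355.8300 / 4 = 88.9575
Σ(R_m − R̄_m)² = 221.2480  ⇒  Var(R_m) = 221.2480 / 4 = 55.3120
β = Cov / Var(R_m) = 88.9575 / 55.3120 = 1.6083
E(R) = R_f + β × MRP = 3.39% + 1.6083 × 5.75% = 12.64%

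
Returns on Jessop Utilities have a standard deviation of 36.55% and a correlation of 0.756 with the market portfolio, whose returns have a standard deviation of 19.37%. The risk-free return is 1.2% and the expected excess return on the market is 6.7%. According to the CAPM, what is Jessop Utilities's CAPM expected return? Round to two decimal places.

10.76%

β = ρ × σ_i / σ_m = 0.756 × 36.55% / 19.37% = 1.4265
E(R) = 1.2% + 1.4265 × 6.7% = 10.76%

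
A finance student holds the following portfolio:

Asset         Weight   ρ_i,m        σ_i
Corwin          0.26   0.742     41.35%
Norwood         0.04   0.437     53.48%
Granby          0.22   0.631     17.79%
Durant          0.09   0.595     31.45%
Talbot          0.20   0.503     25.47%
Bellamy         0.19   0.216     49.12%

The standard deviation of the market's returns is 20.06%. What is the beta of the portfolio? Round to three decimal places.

β_Corwin = 0.742 × 41.35% / 20.06% = 1.5295
β_Norwood = 0.437 × 53.48% / 20.06% = 1.1650
β_Granby = 0.631 × 17.79% / 20.06% = 0.5596
β_Durant = 0.595 × 31.45% / 20.06% = 0.9328
β_Talbot = 0.503 × 25.47% / 20.06% = 0.6387
β_Bellamy = 0.216 × 49.12% / 20.06% = 0.5289
β_P = Σ w_i β_i = 0.26×1.5295 + 0.04×1.1650 + 0.22×0.5596 + 0.09×0.9328 + 0.20×0.6387 + 0.19×0.5289 = 0.8796

0.880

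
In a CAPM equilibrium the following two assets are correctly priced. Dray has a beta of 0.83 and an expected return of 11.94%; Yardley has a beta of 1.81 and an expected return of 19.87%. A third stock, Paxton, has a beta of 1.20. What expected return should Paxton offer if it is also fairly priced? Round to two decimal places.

14.93%

MRP (SML slope) = (19.87% − 11.94%) / (1.81 − 0.83) = 7.93% / 0.98 = 8.0918%
R_f (intercept) = 11.94% − 0.83 × 8.0918% = 5.2238%
E(R_Paxton) = R_f + β × MRP = 5.2238% + 1.20 × 8.0918% = 14.93%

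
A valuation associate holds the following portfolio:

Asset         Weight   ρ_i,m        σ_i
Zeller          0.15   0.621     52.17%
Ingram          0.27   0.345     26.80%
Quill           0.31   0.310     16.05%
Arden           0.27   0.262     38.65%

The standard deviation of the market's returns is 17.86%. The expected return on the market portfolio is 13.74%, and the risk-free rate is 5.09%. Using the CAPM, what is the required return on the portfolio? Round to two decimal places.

10.72%

β_Zeller = 0.621 × 52.17% / 17.86% = 1.8140
β_Ingram = 0.345 × 26.80% / 17.86% = 0.5177
β_Quill = 0.310 × 16.05% / 17.86% = 0.2786
β_Arden = 0.262 × 38.65% / 17.86% = 0.5670
β_P = Σ w_i β_i = 0.15×1.8140 + 0.27×0.5177 + 0.31×0.2786 + 0.27×0.5670 = 0.6513
MRP = 13.74% − 5.09% = 8.65%
E(R_P) = R_f + β_P × MRP = 5.09% + 0.6513 × 8.65% = 10.72%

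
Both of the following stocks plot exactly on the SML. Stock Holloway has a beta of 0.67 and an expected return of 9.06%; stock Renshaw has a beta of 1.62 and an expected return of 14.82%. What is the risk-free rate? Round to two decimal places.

Both satisfy E(R) = R_f + β·MRP, so the slope of the SML is
MRP = (14.82% − 9.06%) / (1.62 − 0.67) = 5.76% / 0.95 = 6.0632%
R_f = E(R_Holloway) − β_Holloway·MRP = 9.06% − 0.67 × 6.0632% = 4.9977%

5.00%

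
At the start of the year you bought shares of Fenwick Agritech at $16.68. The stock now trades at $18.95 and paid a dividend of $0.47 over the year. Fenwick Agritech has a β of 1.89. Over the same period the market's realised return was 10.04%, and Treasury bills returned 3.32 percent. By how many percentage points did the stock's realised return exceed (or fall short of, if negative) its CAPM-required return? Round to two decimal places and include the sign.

+0.41%

Realised HPR = (P1 + D1 − P0) / P0 = (18.95 + 0.47 − 16.68) / 16.68 = 2.74 / 16.68 = 16.4269%
MRP = 10.04% − 3.32% = 6.72%
CAPM required = R_f + β·MRP = 3.32% + 1.89 × 6.72% = 16.0208%
α = realised − required = 16.4269% − 16.0208% = +0.41%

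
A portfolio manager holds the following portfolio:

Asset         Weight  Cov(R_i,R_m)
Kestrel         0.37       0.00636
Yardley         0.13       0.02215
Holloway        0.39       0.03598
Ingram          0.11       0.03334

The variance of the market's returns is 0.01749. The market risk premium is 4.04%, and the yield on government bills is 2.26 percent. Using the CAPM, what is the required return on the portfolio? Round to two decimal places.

7.56%

β_Kestrel = 0.00636 / 0.01749 = 0.3636
β_Yardley = 0.02215 / 0.01749 = 1.2664
β_Holloway = 0.03598 / 0.01749 = 2.0572
β_Ingram = 0.03334 / 0.01749 = 1.9062
β_P = Σ w_i β_i = 0.37×0.3636 + 0.13×1.2664 + 0.39×2.0572 + 0.11×1.9062 = 1.3112
E(R_P) = R_f + β_P × MRP = 2.26% + 1.3112 × 4.04% = 7.56%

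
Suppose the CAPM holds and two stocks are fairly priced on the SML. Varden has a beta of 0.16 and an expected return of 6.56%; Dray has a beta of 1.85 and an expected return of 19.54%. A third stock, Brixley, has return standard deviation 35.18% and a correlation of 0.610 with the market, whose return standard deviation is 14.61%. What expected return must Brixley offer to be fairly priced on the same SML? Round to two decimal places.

MRP = (19.54% − 6.56%) / (1.85 − 0.16) = 7.6805%
R_f = 6.56% − 0.16 × 7.6805% = 5.3311%
β_Brixley = ρ·σ_i/σ_m = 0.610 × 35.18 / 14.61 = 1.4688
E(R_Brixley) = R_f + β × MRP = 5.3311% + 1.4688 × 7.6805% = 16.61%

16.61%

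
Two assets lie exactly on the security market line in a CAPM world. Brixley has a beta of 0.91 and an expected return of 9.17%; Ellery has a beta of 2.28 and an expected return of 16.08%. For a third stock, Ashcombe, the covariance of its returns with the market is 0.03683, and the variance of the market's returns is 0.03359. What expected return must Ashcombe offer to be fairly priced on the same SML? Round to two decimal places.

MRP = (16.08% − 9.17%) / (2.28 − 0.91) = 5.0438%
R_f = 9.17% − 0.91 × 5.0438% = 4.5801%
β_Ashcombe = Cov / Var(R_m) = 0.03683 / 0.03359 = 1.0965
E(R_Ashcombe) = R_f + β × MRP = 4.5801% + 1.0965 × 5.0438% = 10.11%

10.11%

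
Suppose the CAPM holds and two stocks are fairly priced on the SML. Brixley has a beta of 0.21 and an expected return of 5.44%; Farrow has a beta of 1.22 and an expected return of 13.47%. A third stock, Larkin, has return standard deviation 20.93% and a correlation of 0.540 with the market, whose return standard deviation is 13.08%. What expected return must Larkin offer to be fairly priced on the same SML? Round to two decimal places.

MRP = (13.47% − 5.44%) / (1.22 − 0.21) = 7.9505%
R_f = 5.44% − 0.21 × 7.9505% = 3.7704%
β_Larkin = ρ·σ_i/σ_m = 0.540 × 20.93 / 13.08 = 0.8641
E(R_Larkin) = R_f + β × MRP = 3.7704% + 0.8641 × 7.9505% = 10.64%

10.64%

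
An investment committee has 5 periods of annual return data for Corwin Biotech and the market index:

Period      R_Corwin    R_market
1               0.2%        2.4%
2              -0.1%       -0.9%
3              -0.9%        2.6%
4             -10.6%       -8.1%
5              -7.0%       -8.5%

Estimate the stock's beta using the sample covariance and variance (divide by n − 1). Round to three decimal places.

Mean R_i = (0.2 − 0.1 − 0.9 − 10.6 − 7.0) / 5 = -3.6800%
Mean R_m = (2.4 − 0.9 + 2.6 − 8.1 − 8.5) / 5 = -2.5000%
Σ(R_i − R̄_i)(R_m − R̄_m) = 97.5900  ⇒  Cov = 97.5900 / 4 = 24.3975
Σ(R_m − R̄_m)² = 119.9400  ⇒  Var(R_m) = 119.9400 / 4 = 29.9850
β = Cov / Var(R_m) = 24.3975 / 29.9850 = 0.8137

0.814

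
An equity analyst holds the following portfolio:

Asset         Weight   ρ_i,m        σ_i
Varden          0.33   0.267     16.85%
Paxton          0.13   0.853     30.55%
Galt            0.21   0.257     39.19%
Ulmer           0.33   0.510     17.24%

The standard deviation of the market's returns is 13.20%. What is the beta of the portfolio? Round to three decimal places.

0.749

β_Varden = 0.267 × 16.85% / 13.20% = 0.3408
β_Paxton = 0.853 × 30.55% / 13.20% = 1.9742
β_Galt = 0.257 × 39.19% / 13.20% = 0.7630
β_Ulmer = 0.510 × 17.24% / 13.20% = 0.6661
β_P = Σ w_i β_i = 0.33×0.3408 + 0.13×1.9742 + 0.21×0.7630 + 0.33×0.6661 = 0.7492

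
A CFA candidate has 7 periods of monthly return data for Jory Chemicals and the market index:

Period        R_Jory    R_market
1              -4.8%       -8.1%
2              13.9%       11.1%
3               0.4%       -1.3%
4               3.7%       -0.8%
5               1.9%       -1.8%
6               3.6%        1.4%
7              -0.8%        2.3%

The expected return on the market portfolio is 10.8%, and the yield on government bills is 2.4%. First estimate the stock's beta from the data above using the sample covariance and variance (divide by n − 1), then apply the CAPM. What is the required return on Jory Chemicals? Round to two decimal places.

Mean R_i = (-4.8 + 13.9 + 0.4 + 3.7 + 1.9 + 3.6 − 0.8) / 7 = 2.5571%
Mean R_m = (-8.1 + 11.1 − 1.3 − 0.8 − 1.8 + 1.4 + 2.3) / 7 = 0.4000%
Σ(R_i − R̄_i)(R_m − R̄_m) = 182.3100  ⇒  Cov = 182.3100 / 6 = 30.3850
Σ(R_m − R̄_m)² = 200.5200  ⇒  Var(R_m) = 200.5200 / 6 = 33.4200
β = Cov / Var(R_m) = 30.3850 / 33.4200 = 0.9092
MRP = 10.8% − 2.4% = 8.40%
E(R) = R_f + β × MRP = 2.4% + 0.9092 × 8.4% = 10.04%

10.04%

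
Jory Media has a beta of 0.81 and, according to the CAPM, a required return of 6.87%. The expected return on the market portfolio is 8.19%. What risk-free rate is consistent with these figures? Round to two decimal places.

1.24%

E(R) = R_f + β(E(R_m) − R_f) = R_f(1 − β) + β·E(R_m)
6.87% = R_f × (1 − 0.81) + 0.81 × 8.19%
6.87% = R_f × 0.19 + 6.6339%
R_f = (6.87% − 6.6339%) / 0.19 = 1.24%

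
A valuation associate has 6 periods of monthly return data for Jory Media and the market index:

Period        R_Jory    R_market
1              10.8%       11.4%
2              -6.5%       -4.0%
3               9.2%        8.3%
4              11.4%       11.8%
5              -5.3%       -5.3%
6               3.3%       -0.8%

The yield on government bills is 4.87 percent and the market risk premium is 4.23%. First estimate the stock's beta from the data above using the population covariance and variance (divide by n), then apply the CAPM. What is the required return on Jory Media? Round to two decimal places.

9.06%

Mean R_i = (10.8 − 6.5 + 9.2 + 11.4 − 5.3 + 3.3) / 6 = 3.8167%
Mean R_m = (11.4 − 4.0 + 8.3 + 11.8 − 5.3 − 0.8) / 6 = 3.5667%
Σ(R_i − R̄_i)(R_m − R̄_m) = 303.7733  ⇒  Cov = 303.7733 / 6 = 50.6289
Σ(R_m − R̄_m)² = 306.4933  ⇒  Var(R_m) = 306.4933 / 6 = 51.0822
β = Cov / Var(R_m) = 50.6289 / 51.0822 = 0.9911
E(R) = R_f + β × MRP = 4.87% + 0.9911 × 4.23% = 9.06%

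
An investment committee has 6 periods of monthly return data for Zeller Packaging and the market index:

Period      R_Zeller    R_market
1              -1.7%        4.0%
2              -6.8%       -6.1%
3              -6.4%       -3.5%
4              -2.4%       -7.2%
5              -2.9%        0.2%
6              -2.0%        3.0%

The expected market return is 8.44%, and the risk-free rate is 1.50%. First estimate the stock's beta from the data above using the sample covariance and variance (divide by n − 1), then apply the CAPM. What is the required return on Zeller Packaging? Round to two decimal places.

3.52%

Mean R_i = (-1.7 − 6.8 − 6.4 − 2.4 − 2.9 − 2.0) / 6 = -3.7000%
Mean R_m = (4.0 − 6.1 − 3.5 − 7.2 + 0.2 + 3.0) / 6 = -1.6000%
Σ(R_i − R̄_i)(R_m − R̄_m) = 32.2600  ⇒  Cov = 32.2600 / 5 = 6.4520
Σ(R_m − R̄_m)² = 110.9800  ⇒  Var(R_m) = 110.9800 / 5 = 22.1960
β = Cov / Var(R_m) = 6.4520 / 22.1960 = 0.2907
MRP = 8.44% − 1.50% = 6.94%
E(R) = R_f + β × MRP = 1.50% + 0.2907 × 6.94% = 3.52%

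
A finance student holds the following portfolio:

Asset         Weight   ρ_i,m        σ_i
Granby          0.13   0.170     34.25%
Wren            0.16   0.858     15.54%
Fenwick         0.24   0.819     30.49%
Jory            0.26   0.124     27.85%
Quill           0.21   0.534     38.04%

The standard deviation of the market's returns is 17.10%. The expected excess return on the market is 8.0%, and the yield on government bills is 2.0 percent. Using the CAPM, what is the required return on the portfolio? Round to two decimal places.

8.57%

β_Granby = 0.170 × 34.25% / 17.10% = 0.3405
β_Wren = 0.858 × 15.54% / 17.10% = 0.7797
β_Fenwick = 0.819 × 30.49% / 17.10% = 1.4603
β_Jory = 0.124 × 27.85% / 17.10% = 0.2020
β_Quill = 0.534 × 38.04% / 17.10% = 1.1879
β_P = Σ w_i β_i = 0.13×0.3405 + 0.16×0.7797 + 0.24×1.4603 + 0.26×0.2020 + 0.21×1.1879 = 0.8215
E(R_P) = R_f + β_P × MRP = 2.0% + 0.8215 × 8.0% = 8.57%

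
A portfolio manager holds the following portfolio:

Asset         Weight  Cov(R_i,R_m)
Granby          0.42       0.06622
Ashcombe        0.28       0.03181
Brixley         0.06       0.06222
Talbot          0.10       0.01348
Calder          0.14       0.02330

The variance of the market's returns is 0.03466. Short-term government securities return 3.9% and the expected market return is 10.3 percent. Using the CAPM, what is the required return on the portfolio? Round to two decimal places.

β_Granby = 0.06622 / 0.03466 = 1.9106
β_Ashcombe = 0.03181 / 0.03466 = 0.9178
β_Brixley = 0.06222 / 0.03466 = 1.7952
β_Talbot = 0.01348 / 0.03466 = 0.3889
β_Calder = 0.02330 / 0.03466 = 0.6722
β_P = Σ w_i β_i = 0.42×1.9106 + 0.28×0.9178 + 0.06×1.7952 + 0.10×0.3889 + 0.14×0.6722 = 1.3001
MRP = 10.3% − 3.9% = 6.40%
E(R_P) = R_f + β_P × MRP = 3.9% + 1.3001 × 6.4% = 12.22%

12.22%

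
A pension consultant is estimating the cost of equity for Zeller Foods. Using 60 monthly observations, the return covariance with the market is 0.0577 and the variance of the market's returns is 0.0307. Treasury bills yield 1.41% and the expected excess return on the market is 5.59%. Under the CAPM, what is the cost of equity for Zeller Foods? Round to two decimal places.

11.92%

β = Cov(R_i, R_m) / Var(R_m) = 0.0577 / 0.0307 = 1.8795
E(R) = R_f + β × MRP = 1.41% + 1.8795 × 5.59% = 11.92%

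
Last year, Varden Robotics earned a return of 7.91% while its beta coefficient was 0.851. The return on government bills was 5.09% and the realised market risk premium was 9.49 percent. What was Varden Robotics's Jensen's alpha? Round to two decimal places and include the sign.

-5.26%

CAPM benchmark = R_f + β(R_m − R_f) = 5.09% + 0.851 × 9.49% = 13.16599%
α = actual − benchmark = 7.91% − 13.16599% = -5.26%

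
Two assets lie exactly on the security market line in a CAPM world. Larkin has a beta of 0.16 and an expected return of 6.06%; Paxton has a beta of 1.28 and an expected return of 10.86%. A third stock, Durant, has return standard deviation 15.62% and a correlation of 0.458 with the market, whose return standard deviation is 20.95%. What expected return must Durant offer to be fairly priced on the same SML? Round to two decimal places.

6.84%

MRP = (10.86% − 6.06%) / (1.28 − 0.16) = 4.2857%
R_f = 6.06% − 0.16 × 4.2857% = 5.3743%
β_Durant = ρ·σ_i/σ_m = 0.458 × 15.62 / 20.95 = 0.3415
E(R_Durant) = R_f + β × MRP = 5.3743% + 0.3415 × 4.2857% = 6.84%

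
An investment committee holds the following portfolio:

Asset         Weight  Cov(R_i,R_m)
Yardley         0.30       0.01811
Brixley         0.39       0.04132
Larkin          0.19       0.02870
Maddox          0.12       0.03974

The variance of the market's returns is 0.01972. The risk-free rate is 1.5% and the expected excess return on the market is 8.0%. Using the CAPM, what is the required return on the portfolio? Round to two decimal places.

β_Yardley = 0.01811 / 0.01972 = 0.9184
β_Brixley = 0.04132 / 0.01972 = 2.0953
β_Larkin = 0.02870 / 0.01972 = 1.4554
β_Maddox = 0.03974 / 0.01972 = 2.0152
β_P = Σ w_i β_i = 0.30×0.9184 + 0.39×2.0953 + 0.19×1.4554 + 0.12×2.0152 = 1.6110
E(R_P) = R_f + β_P × MRP = 1.5% + 1.6110 × 8.0% = 14.39%

14.39%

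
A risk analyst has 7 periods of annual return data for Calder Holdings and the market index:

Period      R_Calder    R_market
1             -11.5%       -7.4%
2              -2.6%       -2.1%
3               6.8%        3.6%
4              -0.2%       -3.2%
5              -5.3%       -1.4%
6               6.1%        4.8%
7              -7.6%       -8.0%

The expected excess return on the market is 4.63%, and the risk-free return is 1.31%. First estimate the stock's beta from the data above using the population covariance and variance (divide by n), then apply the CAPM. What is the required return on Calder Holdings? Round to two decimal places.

7.24%

Mean R_i = (-11.5 − 2.6 + 6.8 − 0.2 − 5.3 + 6.1 − 7.6) / 7 = -2.0429%
Mean R_m = (-7.4 − 2.1 + 3.6 − 3.2 − 1.4 + 4.8 − 8.0) / 7 = -1.9571%
Σ(R_i − R̄_i)(R_m − R̄_m) = 185.1929  ⇒  Cov = 185.1929 / 7 = 26.4561
Σ(R_m − R̄_m)² = 144.5571  ⇒  Var(R_m) = 144.5571 / 7 = 20.6510
β = Cov / Var(R_m) = 26.4561 / 20.6510 = 1.2811
E(R) = R_f + β × MRP = 1.31% + 1.2811 × 4.63% = 7.24%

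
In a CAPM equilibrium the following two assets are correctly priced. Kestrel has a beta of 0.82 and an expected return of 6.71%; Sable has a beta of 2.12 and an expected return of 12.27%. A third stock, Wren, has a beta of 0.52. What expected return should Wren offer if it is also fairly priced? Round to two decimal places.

MRP (SML slope) = (12.27% − 6.71%) / (2.12 − 0.82) = 5.56% / 1.30 = 4.2769%
R_f (intercept) = 6.71% − 0.82 × 4.2769% = 3.2029%
E(R_Wren) = R_f + β × MRP = 3.2029% + 0.52 × 4.2769% = 5.43%

5.43%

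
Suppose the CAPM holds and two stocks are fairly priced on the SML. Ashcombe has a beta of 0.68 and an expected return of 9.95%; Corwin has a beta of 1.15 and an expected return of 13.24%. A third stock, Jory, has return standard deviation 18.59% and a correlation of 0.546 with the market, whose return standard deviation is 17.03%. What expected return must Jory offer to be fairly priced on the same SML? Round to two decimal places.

9.36%

MRP = (13.24% − 9.95%) / (1.15 − 0.68) = 7.0000%
R_f = 9.95% − 0.68 × 7.0000% = 5.1900%
β_Jory = ρ·σ_i/σ_m = 0.546 × 18.59 / 17.03 = 0.5960
E(R_Jory) = R_f + β × MRP = 5.1900% + 0.5960 × 7.0000% = 9.36%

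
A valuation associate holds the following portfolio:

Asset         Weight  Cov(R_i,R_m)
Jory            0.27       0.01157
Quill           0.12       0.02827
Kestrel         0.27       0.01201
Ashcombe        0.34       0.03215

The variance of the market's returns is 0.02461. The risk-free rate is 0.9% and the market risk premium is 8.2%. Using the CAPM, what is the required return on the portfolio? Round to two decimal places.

β_Jory = 0.01157 / 0.02461 = 0.4701
β_Quill = 0.02827 / 0.02461 = 1.1487
β_Kestrel = 0.01201 / 0.02461 = 0.4880
β_Ashcombe = 0.03215 / 0.02461 = 1.3064
β_P = Σ w_i β_i = 0.27×0.4701 + 0.12×1.1487 + 0.27×0.4880 + 0.34×1.3064 = 0.8407
E(R_P) = R_f + β_P × MRP = 0.9% + 0.8407 × 8.2% = 7.79%

7.79%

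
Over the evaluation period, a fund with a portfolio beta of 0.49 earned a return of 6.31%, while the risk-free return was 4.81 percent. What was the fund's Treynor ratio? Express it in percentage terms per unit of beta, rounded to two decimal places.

3.06%

Treynor = (R_P − R_f) / β_P = (6.31% − 4.81%) / 0.4900 = 1.50% / 0.4900 = 3.06%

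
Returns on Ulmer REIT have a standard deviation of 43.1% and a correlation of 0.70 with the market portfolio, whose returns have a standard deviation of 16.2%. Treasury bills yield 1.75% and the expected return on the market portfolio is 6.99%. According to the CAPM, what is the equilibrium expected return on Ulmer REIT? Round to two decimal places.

β = ρ × σ_i / σ_m = 0.70 × 43.1% / 16.2% = 1.8623
MRP = 6.99% − 1.75% = 5.24%
E(R) = 1.75% + 1.8623 × 5.24% = 11.51%

11.51%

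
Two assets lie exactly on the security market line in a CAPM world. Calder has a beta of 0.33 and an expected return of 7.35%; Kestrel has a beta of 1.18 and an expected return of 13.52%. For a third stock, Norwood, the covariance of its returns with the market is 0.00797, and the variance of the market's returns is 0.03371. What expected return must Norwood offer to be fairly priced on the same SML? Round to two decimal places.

MRP = (13.52% − 7.35%) / (1.18 − 0.33) = 7.2588%
R_f = 7.35% − 0.33 × 7.2588% = 4.9546%
β_Norwood = Cov / Var(R_m) = 0.00797 / 0.03371 = 0.2364
E(R_Norwood) = R_f + β × MRP = 4.9546% + 0.2364 × 7.2588% = 6.67%

6.67%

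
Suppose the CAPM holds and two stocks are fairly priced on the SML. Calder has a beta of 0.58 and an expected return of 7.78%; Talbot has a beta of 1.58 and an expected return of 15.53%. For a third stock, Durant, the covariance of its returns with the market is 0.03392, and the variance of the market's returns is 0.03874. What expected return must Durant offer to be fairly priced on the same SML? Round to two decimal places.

MRP = (15.53% − 7.78%) / (1.58 − 0.58) = 7.7500%
R_f = 7.78% − 0.58 × 7.7500% = 3.2850%
β_Durant = Cov / Var(R_m) = 0.03392 / 0.03874 = 0.8756
E(R_Durant) = R_f + β × MRP = 3.2850% + 0.8756 × 7.7500% = 10.07%

10.07%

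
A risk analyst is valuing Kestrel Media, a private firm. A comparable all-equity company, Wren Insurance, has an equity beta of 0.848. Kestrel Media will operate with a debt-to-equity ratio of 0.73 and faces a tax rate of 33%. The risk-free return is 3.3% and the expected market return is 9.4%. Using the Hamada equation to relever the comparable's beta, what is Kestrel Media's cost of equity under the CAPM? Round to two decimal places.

β_L = β_U × [1 + (1 − t)(D/E)] = 0.848 × [1 + (1 − 0.33) × 0.73]
    = 0.848 × [1 + 0.67 × 0.73] = 0.848 × 1.4891 = 1.2628
MRP = 9.4% − 3.3% = 6.10%
E(R) = R_f + β_L × MRP = 3.3% + 1.2628 × 6.1% = 11.00%

11.00%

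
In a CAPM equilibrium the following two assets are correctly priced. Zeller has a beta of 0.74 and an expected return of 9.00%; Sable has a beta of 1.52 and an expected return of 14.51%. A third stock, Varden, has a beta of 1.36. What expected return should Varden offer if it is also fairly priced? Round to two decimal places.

13.38%

MRP (SML slope) = (14.51% − 9.00%) / (1.52 − 0.74) = 5.51% / 0.78 = 7.0641%
R_f (intercept) = 9.00% − 0.74 × 7.0641% = 3.7726%
E(R_Varden) = R_f + β × MRP = 3.7726% + 1.36 × 7.0641% = 13.38%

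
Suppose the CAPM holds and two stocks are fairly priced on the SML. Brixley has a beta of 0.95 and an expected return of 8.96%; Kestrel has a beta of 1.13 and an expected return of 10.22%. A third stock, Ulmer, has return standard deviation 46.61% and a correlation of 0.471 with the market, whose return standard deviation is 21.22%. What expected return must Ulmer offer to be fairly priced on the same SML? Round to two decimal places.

9.55%

MRP = (10.22% − 8.96%) / (1.13 − 0.95) = 7.0000%
R_f = 8.96% − 0.95 × 7.0000% = 2.3100%
β_Ulmer = ρ·σ_i/σ_m = 0.471 × 46.61 / 21.22 = 1.0346
E(R_Ulmer) = R_f + β × MRP = 2.3100% + 1.0346 × 7.0000% = 9.55%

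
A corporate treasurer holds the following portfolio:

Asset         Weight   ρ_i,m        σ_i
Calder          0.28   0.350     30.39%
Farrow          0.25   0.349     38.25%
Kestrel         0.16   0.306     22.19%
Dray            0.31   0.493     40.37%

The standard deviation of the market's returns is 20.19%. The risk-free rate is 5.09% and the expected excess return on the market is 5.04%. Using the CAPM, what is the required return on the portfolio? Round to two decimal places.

8.48%

β_Calder = 0.350 × 30.39% / 20.19% = 0.5268
β_Farrow = 0.349 × 38.25% / 20.19% = 0.6612
β_Kestrel = 0.306 × 22.19% / 20.19% = 0.3363
β_Dray = 0.493 × 40.37% / 20.19% = 0.9858
β_P = Σ w_i β_i = 0.28×0.5268 + 0.25×0.6612 + 0.16×0.3363 + 0.31×0.9858 = 0.6722
E(R_P) = R_f + β_P × MRP = 5.09% + 0.6722 × 5.04% = 8.48%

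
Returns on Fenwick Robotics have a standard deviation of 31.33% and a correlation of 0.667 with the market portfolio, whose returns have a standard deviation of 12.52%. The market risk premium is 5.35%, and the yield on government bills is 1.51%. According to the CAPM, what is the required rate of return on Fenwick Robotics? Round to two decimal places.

β = ρ × σ_i / σ_m = 0.667 × 31.33% / 12.52% = 1.6691
E(R) = 1.51% + 1.6691 × 5.35% = 10.44%

10.44%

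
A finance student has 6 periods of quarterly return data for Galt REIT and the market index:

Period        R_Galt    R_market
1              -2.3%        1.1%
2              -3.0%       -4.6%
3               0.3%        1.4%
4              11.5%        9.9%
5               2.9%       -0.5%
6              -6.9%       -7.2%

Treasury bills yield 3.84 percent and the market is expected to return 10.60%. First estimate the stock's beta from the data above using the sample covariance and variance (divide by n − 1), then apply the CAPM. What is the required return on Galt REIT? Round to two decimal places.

10.57%

Mean R_i = (-2.3 − 3.0 + 0.3 + 11.5 + 2.9 − 6.9) / 6 = 0.4167%
Mean R_m = (1.1 − 4.6 + 1.4 + 9.9 − 0.5 − 7.2) / 6 = 0.0167%
Σ(R_i − R̄_i)(R_m − R̄_m) = 173.7283  ⇒  Cov = 173.7283 / 5 = 34.7457
Σ(R_m − R̄_m)² = 174.4283  ⇒  Var(R_m) = 174.4283 / 5 = 34.8857
β = Cov / Var(R_m) = 34.7457 / 34.8857 = 0.9960
MRP = 10.60% − 3.84% = 6.76%
E(R) = R_f + β × MRP = 3.84% + 0.9960 × 6.76% = 10.57%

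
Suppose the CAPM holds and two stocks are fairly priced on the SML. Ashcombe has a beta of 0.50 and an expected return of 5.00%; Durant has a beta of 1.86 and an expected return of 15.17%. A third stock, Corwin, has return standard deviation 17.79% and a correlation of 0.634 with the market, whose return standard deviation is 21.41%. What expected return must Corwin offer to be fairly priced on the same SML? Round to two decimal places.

5.20%

MRP = (15.17% − 5.00%) / (1.86 − 0.50) = 7.4779%
R_f = 5.00% − 0.50 × 7.4779% = 1.2611%
β_Corwin = ρ·σ_i/σ_m = 0.634 × 17.79 / 21.41 = 0.5268
E(R_Corwin) = R_f + β × MRP = 1.2611% + 0.5268 × 7.4779% = 5.20%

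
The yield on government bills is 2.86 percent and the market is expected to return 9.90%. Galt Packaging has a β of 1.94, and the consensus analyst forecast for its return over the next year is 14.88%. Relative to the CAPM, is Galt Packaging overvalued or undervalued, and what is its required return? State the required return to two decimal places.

Overvalued; required return 16.52%

MRP = 9.90% − 2.86% = 7.04%
Required return = R_f + β·MRP = 2.86% + 1.94 × 7.04% = 16.52%
Forecast 14.88% < required 16.52% → the stock plots below the SML → overvalued.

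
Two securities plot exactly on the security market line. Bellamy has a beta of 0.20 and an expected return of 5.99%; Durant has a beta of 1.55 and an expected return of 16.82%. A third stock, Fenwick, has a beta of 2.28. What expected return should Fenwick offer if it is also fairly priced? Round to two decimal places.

MRP (SML slope) = (16.82% − 5.99%) / (1.55 − 0.20) = 10.83% / 1.35 = 8.0222%
R_f (intercept) = 5.99% − 0.20 × 8.0222% = 4.3856%
E(R_Fenwick) = R_f + β × MRP = 4.3856% + 2.28 × 8.0222% = 22.68%

22.68%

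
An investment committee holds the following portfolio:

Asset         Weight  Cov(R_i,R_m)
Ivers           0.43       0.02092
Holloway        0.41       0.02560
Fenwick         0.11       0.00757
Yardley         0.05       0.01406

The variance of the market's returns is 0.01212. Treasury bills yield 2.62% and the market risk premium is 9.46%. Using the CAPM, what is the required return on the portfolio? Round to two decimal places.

β_Ivers = 0.02092 / 0.01212 = 1.7261
β_Holloway = 0.02560 / 0.01212 = 2.1122
β_Fenwick = 0.00757 / 0.01212 = 0.6246
β_Yardley = 0.01406 / 0.01212 = 1.1601
β_P = Σ w_i β_i = 0.43×1.7261 + 0.41×2.1122 + 0.11×0.6246 + 0.05×1.1601 = 1.7349
E(R_P) = R_f + β_P × MRP = 2.62% + 1.7349 × 9.46% = 19.03%

19.03%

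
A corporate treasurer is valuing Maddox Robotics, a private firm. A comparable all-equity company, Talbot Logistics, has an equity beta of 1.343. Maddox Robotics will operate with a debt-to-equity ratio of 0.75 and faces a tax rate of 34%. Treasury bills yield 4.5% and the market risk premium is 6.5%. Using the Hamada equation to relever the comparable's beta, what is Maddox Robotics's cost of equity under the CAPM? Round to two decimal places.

β_L = β_U × [1 + (1 − t)(D/E)] = 1.343 × [1 + (1 − 0.34) × 0.75]
    = 1.343 × [1 + 0.66 × 0.75] = 1.343 × 1.4950 = 2.0078
E(R) = R_f + β_L × MRP = 4.5% + 2.0078 × 6.5% = 17.55%

17.55%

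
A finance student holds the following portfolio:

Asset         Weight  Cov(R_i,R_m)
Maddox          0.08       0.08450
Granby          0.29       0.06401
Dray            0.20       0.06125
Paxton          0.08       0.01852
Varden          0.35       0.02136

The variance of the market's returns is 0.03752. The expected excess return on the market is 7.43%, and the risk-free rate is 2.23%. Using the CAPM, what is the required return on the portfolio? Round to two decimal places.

11.44%

β_Maddox = 0.08450 / 0.03752 = 2.2521
β_Granby = 0.06401 / 0.03752 = 1.7060
β_Dray = 0.06125 / 0.03752 = 1.6325
β_Paxton = 0.01852 / 0.03752 = 0.4936
β_Varden = 0.02136 / 0.03752 = 0.5693
β_P = Σ w_i β_i = 0.08×2.2521 + 0.29×1.7060 + 0.20×1.6325 + 0.08×0.4936 + 0.35×0.5693 = 1.2402
E(R_P) = R_f + β_P × MRP = 2.23% + 1.2402 × 7.43% = 11.44%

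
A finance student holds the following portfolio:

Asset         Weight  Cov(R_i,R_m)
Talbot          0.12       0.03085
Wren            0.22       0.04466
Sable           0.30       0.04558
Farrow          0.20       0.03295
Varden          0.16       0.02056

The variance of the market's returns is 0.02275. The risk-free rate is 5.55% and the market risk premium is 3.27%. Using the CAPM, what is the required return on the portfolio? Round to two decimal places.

β_Talbot = 0.03085 / 0.02275 = 1.3560
β_Wren = 0.04466 / 0.02275 = 1.9631
β_Sable = 0.04558 / 0.02275 = 2.0035
β_Farrow = 0.03295 / 0.02275 = 1.4484
β_Varden = 0.02056 / 0.02275 = 0.9037
β_P = Σ w_i β_i = 0.12×1.3560 + 0.22×1.9631 + 0.30×2.0035 + 0.20×1.4484 + 0.16×0.9037 = 1.6299
E(R_P) = R_f + β_P × MRP = 5.55% + 1.6299 × 3.27% = 10.88%

10.88%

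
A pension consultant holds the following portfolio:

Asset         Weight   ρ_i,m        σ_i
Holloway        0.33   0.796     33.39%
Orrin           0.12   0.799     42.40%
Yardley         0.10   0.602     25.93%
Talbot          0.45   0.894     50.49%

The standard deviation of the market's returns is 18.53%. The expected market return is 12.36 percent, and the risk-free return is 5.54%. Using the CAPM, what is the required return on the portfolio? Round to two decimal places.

β_Holloway = 0.796 × 33.39% / 18.53% = 1.4343
β_Orrin = 0.799 × 42.40% / 18.53% = 1.8283
β_Yardley = 0.602 × 25.93% / 18.53% = 0.8424
β_Talbot = 0.894 × 50.49% / 18.53% = 2.4359
β_P = Σ w_i β_i = 0.33×1.4343 + 0.12×1.8283 + 0.10×0.8424 + 0.45×2.4359 = 1.8731
MRP = 12.36% − 5.54% = 6.82%
E(R_P) = R_f + β_P × MRP = 5.54% + 1.8731 × 6.82% = 18.31%

18.31%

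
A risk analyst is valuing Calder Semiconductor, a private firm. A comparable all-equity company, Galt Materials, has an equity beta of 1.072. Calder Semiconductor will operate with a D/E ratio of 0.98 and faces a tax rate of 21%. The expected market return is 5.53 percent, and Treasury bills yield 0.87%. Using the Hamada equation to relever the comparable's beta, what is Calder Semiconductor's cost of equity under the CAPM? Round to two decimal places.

9.73%

β_L = β_U × [1 + (1 − t)(D/E)] = 1.072 × [1 + (1 − 0.21) × 0.98]
    = 1.072 × [1 + 0.79 × 0.98] = 1.072 × 1.7742 = 1.9019
MRP = 5.53% − 0.87% = 4.66%
E(R) = R_f + β_L × MRP = 0.87% + 1.9019 × 4.66% = 9.73%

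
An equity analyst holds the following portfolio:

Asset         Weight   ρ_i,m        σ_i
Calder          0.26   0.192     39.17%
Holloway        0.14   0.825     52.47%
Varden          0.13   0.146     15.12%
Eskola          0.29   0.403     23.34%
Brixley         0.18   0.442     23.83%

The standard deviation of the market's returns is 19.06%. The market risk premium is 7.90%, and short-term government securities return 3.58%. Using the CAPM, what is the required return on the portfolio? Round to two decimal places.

β_Calder = 0.192 × 39.17% / 19.06% = 0.3946
β_Holloway = 0.825 × 52.47% / 19.06% = 2.2711
β_Varden = 0.146 × 15.12% / 19.06% = 0.1158
β_Eskola = 0.403 × 23.34% / 19.06% = 0.4935
β_Brixley = 0.442 × 23.83% / 19.06% = 0.5526
β_P = Σ w_i β_i = 0.26×0.3946 + 0.14×2.2711 + 0.13×0.1158 + 0.29×0.4935 + 0.18×0.5526 = 0.6782
E(R_P) = R_f + β_P × MRP = 3.58% + 0.6782 × 7.90% = 8.94%

8.94%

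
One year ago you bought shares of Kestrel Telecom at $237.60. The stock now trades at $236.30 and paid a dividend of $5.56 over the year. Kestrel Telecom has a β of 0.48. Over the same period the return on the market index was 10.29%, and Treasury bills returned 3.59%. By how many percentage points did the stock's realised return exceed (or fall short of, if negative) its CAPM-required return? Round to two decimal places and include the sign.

-5.01%

Realised HPR = (P1 + D1 − P0) / P0 = (236.30 + 5.56 − 237.60) / 237.60 = 4.26 / 237.60 = 1.7929%
MRP = 10.29% − 3.59% = 6.70%
CAPM required = R_f + β·MRP = 3.59% + 0.48 × 6.70% = 6.8060%
α = realised − required = 1.7929% − 6.8060% = -5.01%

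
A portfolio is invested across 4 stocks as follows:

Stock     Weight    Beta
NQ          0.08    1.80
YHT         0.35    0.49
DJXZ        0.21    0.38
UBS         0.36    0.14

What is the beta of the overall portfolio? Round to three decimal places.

0.446

β_P = Σ w_i β_i = 0.08×1.80 + 0.35×0.49 + 0.21×0.38 + 0.36×0.14 = 0.4457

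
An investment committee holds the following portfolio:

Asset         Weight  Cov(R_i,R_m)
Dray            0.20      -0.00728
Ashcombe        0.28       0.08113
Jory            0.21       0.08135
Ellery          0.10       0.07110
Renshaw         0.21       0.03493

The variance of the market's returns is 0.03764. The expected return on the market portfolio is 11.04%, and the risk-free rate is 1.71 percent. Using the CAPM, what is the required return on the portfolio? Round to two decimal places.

14.80%

β_Dray = -0.00728 / 0.03764 = -0.1934
β_Ashcombe = 0.08113 / 0.03764 = 2.1554
β_Jory = 0.08135 / 0.03764 = 2.1613
β_Ellery = 0.07110 / 0.03764 = 1.8889
β_Renshaw = 0.03493 / 0.03764 = 0.9280
β_P = Σ w_i β_i = 0.20×-0.1934 + 0.28×2.1554 + 0.21×2.1613 + 0.10×1.8889 + 0.21×0.9280 = 1.4025
MRP = 11.04% − 1.71% = 9.33%
E(R_P) = R_f + β_P × MRP = 1.71% + 1.4025 × 9.33% = 14.80%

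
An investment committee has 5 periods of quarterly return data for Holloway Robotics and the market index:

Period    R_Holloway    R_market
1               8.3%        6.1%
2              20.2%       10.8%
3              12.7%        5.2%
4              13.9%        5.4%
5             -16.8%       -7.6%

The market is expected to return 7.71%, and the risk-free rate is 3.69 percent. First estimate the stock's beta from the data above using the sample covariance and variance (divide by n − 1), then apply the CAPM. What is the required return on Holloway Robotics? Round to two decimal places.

11.90%

Mean R_i = (8.3 + 20.2 + 12.7 + 13.9 − 16.8) / 5 = 7.6600%
Mean R_m = (6.1 + 10.8 + 5.2 + 5.4 − 7.6) / 5 = 3.9800%
Σ(R_i − R̄_i)(R_m − R̄_m) = 385.1360  ⇒  Cov = 385.1360 / 4 = 96.2840
Σ(R_m − R̄_m)² = 188.6080  ⇒  Var(R_m) = 188.6080 / 4 = 47.1520
β = Cov / Var(R_m) = 96.2840 / 47.1520 = 2.0420
MRP = 7.71% − 3.69% = 4.02%
E(R) = R_f + β × MRP = 3.69% + 2.0420 × 4.02% = 11.90%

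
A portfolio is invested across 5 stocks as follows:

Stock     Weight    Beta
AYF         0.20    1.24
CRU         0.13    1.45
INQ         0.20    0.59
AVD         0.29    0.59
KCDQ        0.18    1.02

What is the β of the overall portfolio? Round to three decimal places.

0.909

β_P = Σ w_i β_i = 0.20×1.24 + 0.13×1.45 + 0.20×0.59 + 0.29×0.59 + 0.18×1.02 = 0.9092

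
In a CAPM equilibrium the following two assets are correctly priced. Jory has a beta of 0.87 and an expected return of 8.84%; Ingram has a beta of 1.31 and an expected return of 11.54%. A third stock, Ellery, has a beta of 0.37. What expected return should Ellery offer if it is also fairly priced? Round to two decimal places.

5.77%

MRP (SML slope) = (11.54% − 8.84%) / (1.31 − 0.87) = 2.70% / 0.44 = 6.1364%
R_f (intercept) = 8.84% − 0.87 × 6.1364% = 3.5013%
E(R_Ellery) = R_f + β × MRP = 3.5013% + 0.37 × 6.1364% = 5.77%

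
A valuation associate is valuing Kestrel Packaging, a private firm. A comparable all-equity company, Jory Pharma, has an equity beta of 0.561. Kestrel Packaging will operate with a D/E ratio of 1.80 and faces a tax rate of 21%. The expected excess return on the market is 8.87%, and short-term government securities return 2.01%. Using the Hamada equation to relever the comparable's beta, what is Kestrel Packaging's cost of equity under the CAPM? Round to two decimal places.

14.06%

β_L = β_U × [1 + (1 − t)(D/E)] = 0.561 × [1 + (1 − 0.21) × 1.80]
    = 0.561 × [1 + 0.79 × 1.80] = 0.561 × 2.4220 = 1.3587
E(R) = R_f + β_L × MRP = 2.01% + 1.3587 × 8.87% = 14.06%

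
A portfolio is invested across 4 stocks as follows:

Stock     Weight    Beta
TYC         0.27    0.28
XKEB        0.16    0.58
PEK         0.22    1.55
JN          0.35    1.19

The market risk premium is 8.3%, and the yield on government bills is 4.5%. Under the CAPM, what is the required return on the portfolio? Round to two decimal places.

β_P = Σ w_i β_i = 0.27×0.28 + 0.16×0.58 + 0.22×1.55 + 0.35×1.19 = 0.9259
E(R_P) = R_f + β_P × MRP = 4.5% + 0.9259 × 8.3% = 12.18%

12.18%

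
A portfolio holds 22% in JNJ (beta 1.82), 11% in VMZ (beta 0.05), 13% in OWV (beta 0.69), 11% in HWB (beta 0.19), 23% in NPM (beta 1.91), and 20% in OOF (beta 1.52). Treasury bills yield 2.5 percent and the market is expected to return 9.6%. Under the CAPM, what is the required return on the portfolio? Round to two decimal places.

11.44%

β_P = Σ w_i β_i = 0.22×1.82 + 0.11×0.05 + 0.13×0.69 + 0.11×0.19 + 0.23×1.91 + 0.20×1.52 = 1.2598
MRP = 9.6% − 2.5% = 7.10%
E(R_P) = R_f + β_P × MRP = 2.5% + 1.2598 × 7.1% = 11.44%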